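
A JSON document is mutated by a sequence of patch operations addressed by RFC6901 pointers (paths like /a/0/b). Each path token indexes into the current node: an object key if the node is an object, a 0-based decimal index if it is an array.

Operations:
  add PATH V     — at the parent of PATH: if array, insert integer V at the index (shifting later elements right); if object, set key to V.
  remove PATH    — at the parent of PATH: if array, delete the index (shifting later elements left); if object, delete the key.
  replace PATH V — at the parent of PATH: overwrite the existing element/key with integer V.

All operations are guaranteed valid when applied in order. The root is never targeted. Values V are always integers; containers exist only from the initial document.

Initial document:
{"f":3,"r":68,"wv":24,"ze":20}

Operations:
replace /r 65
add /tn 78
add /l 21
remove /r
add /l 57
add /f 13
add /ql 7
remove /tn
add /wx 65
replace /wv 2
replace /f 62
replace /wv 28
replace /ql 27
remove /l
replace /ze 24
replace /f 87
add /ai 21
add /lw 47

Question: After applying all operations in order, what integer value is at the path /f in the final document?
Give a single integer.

After op 1 (replace /r 65): {"f":3,"r":65,"wv":24,"ze":20}
After op 2 (add /tn 78): {"f":3,"r":65,"tn":78,"wv":24,"ze":20}
After op 3 (add /l 21): {"f":3,"l":21,"r":65,"tn":78,"wv":24,"ze":20}
After op 4 (remove /r): {"f":3,"l":21,"tn":78,"wv":24,"ze":20}
After op 5 (add /l 57): {"f":3,"l":57,"tn":78,"wv":24,"ze":20}
After op 6 (add /f 13): {"f":13,"l":57,"tn":78,"wv":24,"ze":20}
After op 7 (add /ql 7): {"f":13,"l":57,"ql":7,"tn":78,"wv":24,"ze":20}
After op 8 (remove /tn): {"f":13,"l":57,"ql":7,"wv":24,"ze":20}
After op 9 (add /wx 65): {"f":13,"l":57,"ql":7,"wv":24,"wx":65,"ze":20}
After op 10 (replace /wv 2): {"f":13,"l":57,"ql":7,"wv":2,"wx":65,"ze":20}
After op 11 (replace /f 62): {"f":62,"l":57,"ql":7,"wv":2,"wx":65,"ze":20}
After op 12 (replace /wv 28): {"f":62,"l":57,"ql":7,"wv":28,"wx":65,"ze":20}
After op 13 (replace /ql 27): {"f":62,"l":57,"ql":27,"wv":28,"wx":65,"ze":20}
After op 14 (remove /l): {"f":62,"ql":27,"wv":28,"wx":65,"ze":20}
After op 15 (replace /ze 24): {"f":62,"ql":27,"wv":28,"wx":65,"ze":24}
After op 16 (replace /f 87): {"f":87,"ql":27,"wv":28,"wx":65,"ze":24}
After op 17 (add /ai 21): {"ai":21,"f":87,"ql":27,"wv":28,"wx":65,"ze":24}
After op 18 (add /lw 47): {"ai":21,"f":87,"lw":47,"ql":27,"wv":28,"wx":65,"ze":24}
Value at /f: 87

Answer: 87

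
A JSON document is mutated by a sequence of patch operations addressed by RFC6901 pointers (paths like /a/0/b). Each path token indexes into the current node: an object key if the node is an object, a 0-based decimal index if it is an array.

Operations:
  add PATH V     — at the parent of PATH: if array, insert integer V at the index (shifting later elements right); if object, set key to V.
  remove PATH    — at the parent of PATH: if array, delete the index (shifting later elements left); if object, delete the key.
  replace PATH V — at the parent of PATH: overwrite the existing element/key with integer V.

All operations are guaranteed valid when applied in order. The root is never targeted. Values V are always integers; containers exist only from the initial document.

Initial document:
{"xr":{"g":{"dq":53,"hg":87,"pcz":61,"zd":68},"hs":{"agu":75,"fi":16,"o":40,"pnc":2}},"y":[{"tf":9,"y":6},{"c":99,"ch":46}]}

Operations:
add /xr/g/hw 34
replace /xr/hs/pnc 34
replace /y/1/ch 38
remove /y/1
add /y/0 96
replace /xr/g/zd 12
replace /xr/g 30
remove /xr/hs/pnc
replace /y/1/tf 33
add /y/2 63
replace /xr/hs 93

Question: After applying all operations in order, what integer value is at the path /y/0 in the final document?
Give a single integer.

After op 1 (add /xr/g/hw 34): {"xr":{"g":{"dq":53,"hg":87,"hw":34,"pcz":61,"zd":68},"hs":{"agu":75,"fi":16,"o":40,"pnc":2}},"y":[{"tf":9,"y":6},{"c":99,"ch":46}]}
After op 2 (replace /xr/hs/pnc 34): {"xr":{"g":{"dq":53,"hg":87,"hw":34,"pcz":61,"zd":68},"hs":{"agu":75,"fi":16,"o":40,"pnc":34}},"y":[{"tf":9,"y":6},{"c":99,"ch":46}]}
After op 3 (replace /y/1/ch 38): {"xr":{"g":{"dq":53,"hg":87,"hw":34,"pcz":61,"zd":68},"hs":{"agu":75,"fi":16,"o":40,"pnc":34}},"y":[{"tf":9,"y":6},{"c":99,"ch":38}]}
After op 4 (remove /y/1): {"xr":{"g":{"dq":53,"hg":87,"hw":34,"pcz":61,"zd":68},"hs":{"agu":75,"fi":16,"o":40,"pnc":34}},"y":[{"tf":9,"y":6}]}
After op 5 (add /y/0 96): {"xr":{"g":{"dq":53,"hg":87,"hw":34,"pcz":61,"zd":68},"hs":{"agu":75,"fi":16,"o":40,"pnc":34}},"y":[96,{"tf":9,"y":6}]}
After op 6 (replace /xr/g/zd 12): {"xr":{"g":{"dq":53,"hg":87,"hw":34,"pcz":61,"zd":12},"hs":{"agu":75,"fi":16,"o":40,"pnc":34}},"y":[96,{"tf":9,"y":6}]}
After op 7 (replace /xr/g 30): {"xr":{"g":30,"hs":{"agu":75,"fi":16,"o":40,"pnc":34}},"y":[96,{"tf":9,"y":6}]}
After op 8 (remove /xr/hs/pnc): {"xr":{"g":30,"hs":{"agu":75,"fi":16,"o":40}},"y":[96,{"tf":9,"y":6}]}
After op 9 (replace /y/1/tf 33): {"xr":{"g":30,"hs":{"agu":75,"fi":16,"o":40}},"y":[96,{"tf":33,"y":6}]}
After op 10 (add /y/2 63): {"xr":{"g":30,"hs":{"agu":75,"fi":16,"o":40}},"y":[96,{"tf":33,"y":6},63]}
After op 11 (replace /xr/hs 93): {"xr":{"g":30,"hs":93},"y":[96,{"tf":33,"y":6},63]}
Value at /y/0: 96

Answer: 96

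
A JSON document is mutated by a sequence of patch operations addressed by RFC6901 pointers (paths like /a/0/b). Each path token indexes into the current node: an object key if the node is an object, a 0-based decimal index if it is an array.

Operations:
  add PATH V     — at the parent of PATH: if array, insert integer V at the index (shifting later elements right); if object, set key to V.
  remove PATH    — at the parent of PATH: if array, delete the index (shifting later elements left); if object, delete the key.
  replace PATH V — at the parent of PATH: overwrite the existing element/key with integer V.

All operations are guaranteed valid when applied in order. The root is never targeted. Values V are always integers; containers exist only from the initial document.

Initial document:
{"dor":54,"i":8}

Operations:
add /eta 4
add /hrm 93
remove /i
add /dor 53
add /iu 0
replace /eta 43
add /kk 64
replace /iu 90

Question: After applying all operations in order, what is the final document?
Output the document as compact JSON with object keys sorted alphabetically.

Answer: {"dor":53,"eta":43,"hrm":93,"iu":90,"kk":64}

Derivation:
After op 1 (add /eta 4): {"dor":54,"eta":4,"i":8}
After op 2 (add /hrm 93): {"dor":54,"eta":4,"hrm":93,"i":8}
After op 3 (remove /i): {"dor":54,"eta":4,"hrm":93}
After op 4 (add /dor 53): {"dor":53,"eta":4,"hrm":93}
After op 5 (add /iu 0): {"dor":53,"eta":4,"hrm":93,"iu":0}
After op 6 (replace /eta 43): {"dor":53,"eta":43,"hrm":93,"iu":0}
After op 7 (add /kk 64): {"dor":53,"eta":43,"hrm":93,"iu":0,"kk":64}
After op 8 (replace /iu 90): {"dor":53,"eta":43,"hrm":93,"iu":90,"kk":64}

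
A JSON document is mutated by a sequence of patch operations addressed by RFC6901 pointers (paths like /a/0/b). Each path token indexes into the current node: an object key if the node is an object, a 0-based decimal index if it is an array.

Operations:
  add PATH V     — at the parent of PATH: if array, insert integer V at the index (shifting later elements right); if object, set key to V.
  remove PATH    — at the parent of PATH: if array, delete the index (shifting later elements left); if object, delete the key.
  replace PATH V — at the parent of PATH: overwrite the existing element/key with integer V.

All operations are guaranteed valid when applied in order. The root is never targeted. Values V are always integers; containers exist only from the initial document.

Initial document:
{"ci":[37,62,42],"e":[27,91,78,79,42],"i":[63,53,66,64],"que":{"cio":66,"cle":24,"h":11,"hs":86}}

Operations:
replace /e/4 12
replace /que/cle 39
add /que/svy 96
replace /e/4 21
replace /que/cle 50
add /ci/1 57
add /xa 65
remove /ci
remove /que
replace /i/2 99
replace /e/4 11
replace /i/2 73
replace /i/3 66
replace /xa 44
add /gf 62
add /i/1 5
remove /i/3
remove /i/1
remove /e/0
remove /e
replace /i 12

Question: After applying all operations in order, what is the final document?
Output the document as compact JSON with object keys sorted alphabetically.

After op 1 (replace /e/4 12): {"ci":[37,62,42],"e":[27,91,78,79,12],"i":[63,53,66,64],"que":{"cio":66,"cle":24,"h":11,"hs":86}}
After op 2 (replace /que/cle 39): {"ci":[37,62,42],"e":[27,91,78,79,12],"i":[63,53,66,64],"que":{"cio":66,"cle":39,"h":11,"hs":86}}
After op 3 (add /que/svy 96): {"ci":[37,62,42],"e":[27,91,78,79,12],"i":[63,53,66,64],"que":{"cio":66,"cle":39,"h":11,"hs":86,"svy":96}}
After op 4 (replace /e/4 21): {"ci":[37,62,42],"e":[27,91,78,79,21],"i":[63,53,66,64],"que":{"cio":66,"cle":39,"h":11,"hs":86,"svy":96}}
After op 5 (replace /que/cle 50): {"ci":[37,62,42],"e":[27,91,78,79,21],"i":[63,53,66,64],"que":{"cio":66,"cle":50,"h":11,"hs":86,"svy":96}}
After op 6 (add /ci/1 57): {"ci":[37,57,62,42],"e":[27,91,78,79,21],"i":[63,53,66,64],"que":{"cio":66,"cle":50,"h":11,"hs":86,"svy":96}}
After op 7 (add /xa 65): {"ci":[37,57,62,42],"e":[27,91,78,79,21],"i":[63,53,66,64],"que":{"cio":66,"cle":50,"h":11,"hs":86,"svy":96},"xa":65}
After op 8 (remove /ci): {"e":[27,91,78,79,21],"i":[63,53,66,64],"que":{"cio":66,"cle":50,"h":11,"hs":86,"svy":96},"xa":65}
After op 9 (remove /que): {"e":[27,91,78,79,21],"i":[63,53,66,64],"xa":65}
After op 10 (replace /i/2 99): {"e":[27,91,78,79,21],"i":[63,53,99,64],"xa":65}
After op 11 (replace /e/4 11): {"e":[27,91,78,79,11],"i":[63,53,99,64],"xa":65}
After op 12 (replace /i/2 73): {"e":[27,91,78,79,11],"i":[63,53,73,64],"xa":65}
After op 13 (replace /i/3 66): {"e":[27,91,78,79,11],"i":[63,53,73,66],"xa":65}
After op 14 (replace /xa 44): {"e":[27,91,78,79,11],"i":[63,53,73,66],"xa":44}
After op 15 (add /gf 62): {"e":[27,91,78,79,11],"gf":62,"i":[63,53,73,66],"xa":44}
After op 16 (add /i/1 5): {"e":[27,91,78,79,11],"gf":62,"i":[63,5,53,73,66],"xa":44}
After op 17 (remove /i/3): {"e":[27,91,78,79,11],"gf":62,"i":[63,5,53,66],"xa":44}
After op 18 (remove /i/1): {"e":[27,91,78,79,11],"gf":62,"i":[63,53,66],"xa":44}
After op 19 (remove /e/0): {"e":[91,78,79,11],"gf":62,"i":[63,53,66],"xa":44}
After op 20 (remove /e): {"gf":62,"i":[63,53,66],"xa":44}
After op 21 (replace /i 12): {"gf":62,"i":12,"xa":44}

Answer: {"gf":62,"i":12,"xa":44}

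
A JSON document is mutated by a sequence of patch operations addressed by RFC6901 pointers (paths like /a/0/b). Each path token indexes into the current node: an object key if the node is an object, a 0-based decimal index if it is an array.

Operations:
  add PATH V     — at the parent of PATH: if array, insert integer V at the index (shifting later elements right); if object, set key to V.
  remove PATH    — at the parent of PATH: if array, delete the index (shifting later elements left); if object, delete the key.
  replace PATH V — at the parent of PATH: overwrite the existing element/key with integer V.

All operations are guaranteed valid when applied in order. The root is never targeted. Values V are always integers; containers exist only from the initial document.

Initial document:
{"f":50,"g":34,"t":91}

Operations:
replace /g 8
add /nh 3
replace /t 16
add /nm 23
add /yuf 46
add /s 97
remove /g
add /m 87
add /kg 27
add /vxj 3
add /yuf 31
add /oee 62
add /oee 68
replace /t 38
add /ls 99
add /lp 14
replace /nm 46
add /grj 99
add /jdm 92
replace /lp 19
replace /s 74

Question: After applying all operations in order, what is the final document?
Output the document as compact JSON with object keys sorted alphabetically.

After op 1 (replace /g 8): {"f":50,"g":8,"t":91}
After op 2 (add /nh 3): {"f":50,"g":8,"nh":3,"t":91}
After op 3 (replace /t 16): {"f":50,"g":8,"nh":3,"t":16}
After op 4 (add /nm 23): {"f":50,"g":8,"nh":3,"nm":23,"t":16}
After op 5 (add /yuf 46): {"f":50,"g":8,"nh":3,"nm":23,"t":16,"yuf":46}
After op 6 (add /s 97): {"f":50,"g":8,"nh":3,"nm":23,"s":97,"t":16,"yuf":46}
After op 7 (remove /g): {"f":50,"nh":3,"nm":23,"s":97,"t":16,"yuf":46}
After op 8 (add /m 87): {"f":50,"m":87,"nh":3,"nm":23,"s":97,"t":16,"yuf":46}
After op 9 (add /kg 27): {"f":50,"kg":27,"m":87,"nh":3,"nm":23,"s":97,"t":16,"yuf":46}
After op 10 (add /vxj 3): {"f":50,"kg":27,"m":87,"nh":3,"nm":23,"s":97,"t":16,"vxj":3,"yuf":46}
After op 11 (add /yuf 31): {"f":50,"kg":27,"m":87,"nh":3,"nm":23,"s":97,"t":16,"vxj":3,"yuf":31}
After op 12 (add /oee 62): {"f":50,"kg":27,"m":87,"nh":3,"nm":23,"oee":62,"s":97,"t":16,"vxj":3,"yuf":31}
After op 13 (add /oee 68): {"f":50,"kg":27,"m":87,"nh":3,"nm":23,"oee":68,"s":97,"t":16,"vxj":3,"yuf":31}
After op 14 (replace /t 38): {"f":50,"kg":27,"m":87,"nh":3,"nm":23,"oee":68,"s":97,"t":38,"vxj":3,"yuf":31}
After op 15 (add /ls 99): {"f":50,"kg":27,"ls":99,"m":87,"nh":3,"nm":23,"oee":68,"s":97,"t":38,"vxj":3,"yuf":31}
After op 16 (add /lp 14): {"f":50,"kg":27,"lp":14,"ls":99,"m":87,"nh":3,"nm":23,"oee":68,"s":97,"t":38,"vxj":3,"yuf":31}
After op 17 (replace /nm 46): {"f":50,"kg":27,"lp":14,"ls":99,"m":87,"nh":3,"nm":46,"oee":68,"s":97,"t":38,"vxj":3,"yuf":31}
After op 18 (add /grj 99): {"f":50,"grj":99,"kg":27,"lp":14,"ls":99,"m":87,"nh":3,"nm":46,"oee":68,"s":97,"t":38,"vxj":3,"yuf":31}
After op 19 (add /jdm 92): {"f":50,"grj":99,"jdm":92,"kg":27,"lp":14,"ls":99,"m":87,"nh":3,"nm":46,"oee":68,"s":97,"t":38,"vxj":3,"yuf":31}
After op 20 (replace /lp 19): {"f":50,"grj":99,"jdm":92,"kg":27,"lp":19,"ls":99,"m":87,"nh":3,"nm":46,"oee":68,"s":97,"t":38,"vxj":3,"yuf":31}
After op 21 (replace /s 74): {"f":50,"grj":99,"jdm":92,"kg":27,"lp":19,"ls":99,"m":87,"nh":3,"nm":46,"oee":68,"s":74,"t":38,"vxj":3,"yuf":31}

Answer: {"f":50,"grj":99,"jdm":92,"kg":27,"lp":19,"ls":99,"m":87,"nh":3,"nm":46,"oee":68,"s":74,"t":38,"vxj":3,"yuf":31}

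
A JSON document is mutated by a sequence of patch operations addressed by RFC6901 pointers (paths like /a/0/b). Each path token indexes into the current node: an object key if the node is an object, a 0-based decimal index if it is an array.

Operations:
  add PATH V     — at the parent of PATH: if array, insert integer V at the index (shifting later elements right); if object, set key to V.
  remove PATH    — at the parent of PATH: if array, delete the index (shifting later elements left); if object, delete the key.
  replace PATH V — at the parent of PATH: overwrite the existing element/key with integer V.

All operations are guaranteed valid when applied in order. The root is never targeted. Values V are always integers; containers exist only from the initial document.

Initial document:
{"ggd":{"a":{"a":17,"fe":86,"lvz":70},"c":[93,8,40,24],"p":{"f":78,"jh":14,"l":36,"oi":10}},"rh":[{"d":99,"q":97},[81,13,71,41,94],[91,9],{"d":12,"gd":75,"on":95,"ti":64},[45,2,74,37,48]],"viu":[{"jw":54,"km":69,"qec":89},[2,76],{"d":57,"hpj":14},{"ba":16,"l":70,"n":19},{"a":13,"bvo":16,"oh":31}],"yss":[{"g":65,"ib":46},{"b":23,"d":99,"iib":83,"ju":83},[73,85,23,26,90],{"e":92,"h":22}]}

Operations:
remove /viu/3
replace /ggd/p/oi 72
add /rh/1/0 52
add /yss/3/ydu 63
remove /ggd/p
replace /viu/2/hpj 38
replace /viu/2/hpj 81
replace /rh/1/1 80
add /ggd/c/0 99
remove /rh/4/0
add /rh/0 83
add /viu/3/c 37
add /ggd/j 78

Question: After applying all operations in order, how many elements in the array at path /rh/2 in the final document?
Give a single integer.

After op 1 (remove /viu/3): {"ggd":{"a":{"a":17,"fe":86,"lvz":70},"c":[93,8,40,24],"p":{"f":78,"jh":14,"l":36,"oi":10}},"rh":[{"d":99,"q":97},[81,13,71,41,94],[91,9],{"d":12,"gd":75,"on":95,"ti":64},[45,2,74,37,48]],"viu":[{"jw":54,"km":69,"qec":89},[2,76],{"d":57,"hpj":14},{"a":13,"bvo":16,"oh":31}],"yss":[{"g":65,"ib":46},{"b":23,"d":99,"iib":83,"ju":83},[73,85,23,26,90],{"e":92,"h":22}]}
After op 2 (replace /ggd/p/oi 72): {"ggd":{"a":{"a":17,"fe":86,"lvz":70},"c":[93,8,40,24],"p":{"f":78,"jh":14,"l":36,"oi":72}},"rh":[{"d":99,"q":97},[81,13,71,41,94],[91,9],{"d":12,"gd":75,"on":95,"ti":64},[45,2,74,37,48]],"viu":[{"jw":54,"km":69,"qec":89},[2,76],{"d":57,"hpj":14},{"a":13,"bvo":16,"oh":31}],"yss":[{"g":65,"ib":46},{"b":23,"d":99,"iib":83,"ju":83},[73,85,23,26,90],{"e":92,"h":22}]}
After op 3 (add /rh/1/0 52): {"ggd":{"a":{"a":17,"fe":86,"lvz":70},"c":[93,8,40,24],"p":{"f":78,"jh":14,"l":36,"oi":72}},"rh":[{"d":99,"q":97},[52,81,13,71,41,94],[91,9],{"d":12,"gd":75,"on":95,"ti":64},[45,2,74,37,48]],"viu":[{"jw":54,"km":69,"qec":89},[2,76],{"d":57,"hpj":14},{"a":13,"bvo":16,"oh":31}],"yss":[{"g":65,"ib":46},{"b":23,"d":99,"iib":83,"ju":83},[73,85,23,26,90],{"e":92,"h":22}]}
After op 4 (add /yss/3/ydu 63): {"ggd":{"a":{"a":17,"fe":86,"lvz":70},"c":[93,8,40,24],"p":{"f":78,"jh":14,"l":36,"oi":72}},"rh":[{"d":99,"q":97},[52,81,13,71,41,94],[91,9],{"d":12,"gd":75,"on":95,"ti":64},[45,2,74,37,48]],"viu":[{"jw":54,"km":69,"qec":89},[2,76],{"d":57,"hpj":14},{"a":13,"bvo":16,"oh":31}],"yss":[{"g":65,"ib":46},{"b":23,"d":99,"iib":83,"ju":83},[73,85,23,26,90],{"e":92,"h":22,"ydu":63}]}
After op 5 (remove /ggd/p): {"ggd":{"a":{"a":17,"fe":86,"lvz":70},"c":[93,8,40,24]},"rh":[{"d":99,"q":97},[52,81,13,71,41,94],[91,9],{"d":12,"gd":75,"on":95,"ti":64},[45,2,74,37,48]],"viu":[{"jw":54,"km":69,"qec":89},[2,76],{"d":57,"hpj":14},{"a":13,"bvo":16,"oh":31}],"yss":[{"g":65,"ib":46},{"b":23,"d":99,"iib":83,"ju":83},[73,85,23,26,90],{"e":92,"h":22,"ydu":63}]}
After op 6 (replace /viu/2/hpj 38): {"ggd":{"a":{"a":17,"fe":86,"lvz":70},"c":[93,8,40,24]},"rh":[{"d":99,"q":97},[52,81,13,71,41,94],[91,9],{"d":12,"gd":75,"on":95,"ti":64},[45,2,74,37,48]],"viu":[{"jw":54,"km":69,"qec":89},[2,76],{"d":57,"hpj":38},{"a":13,"bvo":16,"oh":31}],"yss":[{"g":65,"ib":46},{"b":23,"d":99,"iib":83,"ju":83},[73,85,23,26,90],{"e":92,"h":22,"ydu":63}]}
After op 7 (replace /viu/2/hpj 81): {"ggd":{"a":{"a":17,"fe":86,"lvz":70},"c":[93,8,40,24]},"rh":[{"d":99,"q":97},[52,81,13,71,41,94],[91,9],{"d":12,"gd":75,"on":95,"ti":64},[45,2,74,37,48]],"viu":[{"jw":54,"km":69,"qec":89},[2,76],{"d":57,"hpj":81},{"a":13,"bvo":16,"oh":31}],"yss":[{"g":65,"ib":46},{"b":23,"d":99,"iib":83,"ju":83},[73,85,23,26,90],{"e":92,"h":22,"ydu":63}]}
After op 8 (replace /rh/1/1 80): {"ggd":{"a":{"a":17,"fe":86,"lvz":70},"c":[93,8,40,24]},"rh":[{"d":99,"q":97},[52,80,13,71,41,94],[91,9],{"d":12,"gd":75,"on":95,"ti":64},[45,2,74,37,48]],"viu":[{"jw":54,"km":69,"qec":89},[2,76],{"d":57,"hpj":81},{"a":13,"bvo":16,"oh":31}],"yss":[{"g":65,"ib":46},{"b":23,"d":99,"iib":83,"ju":83},[73,85,23,26,90],{"e":92,"h":22,"ydu":63}]}
After op 9 (add /ggd/c/0 99): {"ggd":{"a":{"a":17,"fe":86,"lvz":70},"c":[99,93,8,40,24]},"rh":[{"d":99,"q":97},[52,80,13,71,41,94],[91,9],{"d":12,"gd":75,"on":95,"ti":64},[45,2,74,37,48]],"viu":[{"jw":54,"km":69,"qec":89},[2,76],{"d":57,"hpj":81},{"a":13,"bvo":16,"oh":31}],"yss":[{"g":65,"ib":46},{"b":23,"d":99,"iib":83,"ju":83},[73,85,23,26,90],{"e":92,"h":22,"ydu":63}]}
After op 10 (remove /rh/4/0): {"ggd":{"a":{"a":17,"fe":86,"lvz":70},"c":[99,93,8,40,24]},"rh":[{"d":99,"q":97},[52,80,13,71,41,94],[91,9],{"d":12,"gd":75,"on":95,"ti":64},[2,74,37,48]],"viu":[{"jw":54,"km":69,"qec":89},[2,76],{"d":57,"hpj":81},{"a":13,"bvo":16,"oh":31}],"yss":[{"g":65,"ib":46},{"b":23,"d":99,"iib":83,"ju":83},[73,85,23,26,90],{"e":92,"h":22,"ydu":63}]}
After op 11 (add /rh/0 83): {"ggd":{"a":{"a":17,"fe":86,"lvz":70},"c":[99,93,8,40,24]},"rh":[83,{"d":99,"q":97},[52,80,13,71,41,94],[91,9],{"d":12,"gd":75,"on":95,"ti":64},[2,74,37,48]],"viu":[{"jw":54,"km":69,"qec":89},[2,76],{"d":57,"hpj":81},{"a":13,"bvo":16,"oh":31}],"yss":[{"g":65,"ib":46},{"b":23,"d":99,"iib":83,"ju":83},[73,85,23,26,90],{"e":92,"h":22,"ydu":63}]}
After op 12 (add /viu/3/c 37): {"ggd":{"a":{"a":17,"fe":86,"lvz":70},"c":[99,93,8,40,24]},"rh":[83,{"d":99,"q":97},[52,80,13,71,41,94],[91,9],{"d":12,"gd":75,"on":95,"ti":64},[2,74,37,48]],"viu":[{"jw":54,"km":69,"qec":89},[2,76],{"d":57,"hpj":81},{"a":13,"bvo":16,"c":37,"oh":31}],"yss":[{"g":65,"ib":46},{"b":23,"d":99,"iib":83,"ju":83},[73,85,23,26,90],{"e":92,"h":22,"ydu":63}]}
After op 13 (add /ggd/j 78): {"ggd":{"a":{"a":17,"fe":86,"lvz":70},"c":[99,93,8,40,24],"j":78},"rh":[83,{"d":99,"q":97},[52,80,13,71,41,94],[91,9],{"d":12,"gd":75,"on":95,"ti":64},[2,74,37,48]],"viu":[{"jw":54,"km":69,"qec":89},[2,76],{"d":57,"hpj":81},{"a":13,"bvo":16,"c":37,"oh":31}],"yss":[{"g":65,"ib":46},{"b":23,"d":99,"iib":83,"ju":83},[73,85,23,26,90],{"e":92,"h":22,"ydu":63}]}
Size at path /rh/2: 6

Answer: 6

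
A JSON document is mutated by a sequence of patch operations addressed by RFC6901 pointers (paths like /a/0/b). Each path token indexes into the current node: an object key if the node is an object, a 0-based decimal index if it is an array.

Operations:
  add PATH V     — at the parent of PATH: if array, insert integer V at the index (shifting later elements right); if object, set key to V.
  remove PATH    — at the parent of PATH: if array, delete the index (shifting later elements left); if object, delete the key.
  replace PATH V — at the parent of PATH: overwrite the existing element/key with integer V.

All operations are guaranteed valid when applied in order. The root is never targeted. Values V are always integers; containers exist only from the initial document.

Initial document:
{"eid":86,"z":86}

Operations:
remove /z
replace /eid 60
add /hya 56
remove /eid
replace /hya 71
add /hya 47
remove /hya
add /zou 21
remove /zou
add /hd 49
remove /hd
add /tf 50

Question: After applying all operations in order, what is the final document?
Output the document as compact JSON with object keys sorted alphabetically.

Answer: {"tf":50}

Derivation:
After op 1 (remove /z): {"eid":86}
After op 2 (replace /eid 60): {"eid":60}
After op 3 (add /hya 56): {"eid":60,"hya":56}
After op 4 (remove /eid): {"hya":56}
After op 5 (replace /hya 71): {"hya":71}
After op 6 (add /hya 47): {"hya":47}
After op 7 (remove /hya): {}
After op 8 (add /zou 21): {"zou":21}
After op 9 (remove /zou): {}
After op 10 (add /hd 49): {"hd":49}
After op 11 (remove /hd): {}
After op 12 (add /tf 50): {"tf":50}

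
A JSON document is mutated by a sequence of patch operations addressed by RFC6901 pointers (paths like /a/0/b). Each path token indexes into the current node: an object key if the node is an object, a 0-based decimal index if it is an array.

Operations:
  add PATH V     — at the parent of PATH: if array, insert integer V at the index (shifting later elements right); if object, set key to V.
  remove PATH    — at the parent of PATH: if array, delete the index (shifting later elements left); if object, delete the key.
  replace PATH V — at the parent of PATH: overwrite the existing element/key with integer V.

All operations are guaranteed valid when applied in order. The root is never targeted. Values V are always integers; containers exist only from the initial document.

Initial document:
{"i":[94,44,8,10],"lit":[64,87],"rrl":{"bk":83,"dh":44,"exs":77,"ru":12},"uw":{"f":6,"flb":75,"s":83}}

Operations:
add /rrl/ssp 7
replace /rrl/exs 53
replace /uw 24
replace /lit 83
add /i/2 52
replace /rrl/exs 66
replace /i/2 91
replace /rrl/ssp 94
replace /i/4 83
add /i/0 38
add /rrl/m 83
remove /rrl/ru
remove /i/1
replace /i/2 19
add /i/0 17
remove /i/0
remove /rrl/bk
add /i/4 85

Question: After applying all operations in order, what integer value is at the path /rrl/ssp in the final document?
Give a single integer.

Answer: 94

Derivation:
After op 1 (add /rrl/ssp 7): {"i":[94,44,8,10],"lit":[64,87],"rrl":{"bk":83,"dh":44,"exs":77,"ru":12,"ssp":7},"uw":{"f":6,"flb":75,"s":83}}
After op 2 (replace /rrl/exs 53): {"i":[94,44,8,10],"lit":[64,87],"rrl":{"bk":83,"dh":44,"exs":53,"ru":12,"ssp":7},"uw":{"f":6,"flb":75,"s":83}}
After op 3 (replace /uw 24): {"i":[94,44,8,10],"lit":[64,87],"rrl":{"bk":83,"dh":44,"exs":53,"ru":12,"ssp":7},"uw":24}
After op 4 (replace /lit 83): {"i":[94,44,8,10],"lit":83,"rrl":{"bk":83,"dh":44,"exs":53,"ru":12,"ssp":7},"uw":24}
After op 5 (add /i/2 52): {"i":[94,44,52,8,10],"lit":83,"rrl":{"bk":83,"dh":44,"exs":53,"ru":12,"ssp":7},"uw":24}
After op 6 (replace /rrl/exs 66): {"i":[94,44,52,8,10],"lit":83,"rrl":{"bk":83,"dh":44,"exs":66,"ru":12,"ssp":7},"uw":24}
After op 7 (replace /i/2 91): {"i":[94,44,91,8,10],"lit":83,"rrl":{"bk":83,"dh":44,"exs":66,"ru":12,"ssp":7},"uw":24}
After op 8 (replace /rrl/ssp 94): {"i":[94,44,91,8,10],"lit":83,"rrl":{"bk":83,"dh":44,"exs":66,"ru":12,"ssp":94},"uw":24}
After op 9 (replace /i/4 83): {"i":[94,44,91,8,83],"lit":83,"rrl":{"bk":83,"dh":44,"exs":66,"ru":12,"ssp":94},"uw":24}
After op 10 (add /i/0 38): {"i":[38,94,44,91,8,83],"lit":83,"rrl":{"bk":83,"dh":44,"exs":66,"ru":12,"ssp":94},"uw":24}
After op 11 (add /rrl/m 83): {"i":[38,94,44,91,8,83],"lit":83,"rrl":{"bk":83,"dh":44,"exs":66,"m":83,"ru":12,"ssp":94},"uw":24}
After op 12 (remove /rrl/ru): {"i":[38,94,44,91,8,83],"lit":83,"rrl":{"bk":83,"dh":44,"exs":66,"m":83,"ssp":94},"uw":24}
After op 13 (remove /i/1): {"i":[38,44,91,8,83],"lit":83,"rrl":{"bk":83,"dh":44,"exs":66,"m":83,"ssp":94},"uw":24}
After op 14 (replace /i/2 19): {"i":[38,44,19,8,83],"lit":83,"rrl":{"bk":83,"dh":44,"exs":66,"m":83,"ssp":94},"uw":24}
After op 15 (add /i/0 17): {"i":[17,38,44,19,8,83],"lit":83,"rrl":{"bk":83,"dh":44,"exs":66,"m":83,"ssp":94},"uw":24}
After op 16 (remove /i/0): {"i":[38,44,19,8,83],"lit":83,"rrl":{"bk":83,"dh":44,"exs":66,"m":83,"ssp":94},"uw":24}
After op 17 (remove /rrl/bk): {"i":[38,44,19,8,83],"lit":83,"rrl":{"dh":44,"exs":66,"m":83,"ssp":94},"uw":24}
After op 18 (add /i/4 85): {"i":[38,44,19,8,85,83],"lit":83,"rrl":{"dh":44,"exs":66,"m":83,"ssp":94},"uw":24}
Value at /rrl/ssp: 94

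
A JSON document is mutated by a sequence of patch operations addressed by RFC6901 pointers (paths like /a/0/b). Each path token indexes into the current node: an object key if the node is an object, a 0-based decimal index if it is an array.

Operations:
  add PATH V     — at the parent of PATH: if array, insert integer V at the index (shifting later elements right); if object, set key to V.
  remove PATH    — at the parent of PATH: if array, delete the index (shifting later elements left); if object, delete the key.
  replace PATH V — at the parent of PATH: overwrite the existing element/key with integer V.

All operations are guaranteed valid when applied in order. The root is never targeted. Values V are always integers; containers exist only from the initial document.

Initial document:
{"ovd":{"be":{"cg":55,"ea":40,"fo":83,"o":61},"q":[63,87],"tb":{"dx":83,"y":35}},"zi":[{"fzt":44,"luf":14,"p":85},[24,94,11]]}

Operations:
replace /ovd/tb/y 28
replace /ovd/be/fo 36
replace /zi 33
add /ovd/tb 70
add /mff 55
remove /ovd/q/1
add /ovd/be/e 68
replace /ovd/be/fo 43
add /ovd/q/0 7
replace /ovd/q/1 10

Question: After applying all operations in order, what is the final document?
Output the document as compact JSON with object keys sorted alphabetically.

After op 1 (replace /ovd/tb/y 28): {"ovd":{"be":{"cg":55,"ea":40,"fo":83,"o":61},"q":[63,87],"tb":{"dx":83,"y":28}},"zi":[{"fzt":44,"luf":14,"p":85},[24,94,11]]}
After op 2 (replace /ovd/be/fo 36): {"ovd":{"be":{"cg":55,"ea":40,"fo":36,"o":61},"q":[63,87],"tb":{"dx":83,"y":28}},"zi":[{"fzt":44,"luf":14,"p":85},[24,94,11]]}
After op 3 (replace /zi 33): {"ovd":{"be":{"cg":55,"ea":40,"fo":36,"o":61},"q":[63,87],"tb":{"dx":83,"y":28}},"zi":33}
After op 4 (add /ovd/tb 70): {"ovd":{"be":{"cg":55,"ea":40,"fo":36,"o":61},"q":[63,87],"tb":70},"zi":33}
After op 5 (add /mff 55): {"mff":55,"ovd":{"be":{"cg":55,"ea":40,"fo":36,"o":61},"q":[63,87],"tb":70},"zi":33}
After op 6 (remove /ovd/q/1): {"mff":55,"ovd":{"be":{"cg":55,"ea":40,"fo":36,"o":61},"q":[63],"tb":70},"zi":33}
After op 7 (add /ovd/be/e 68): {"mff":55,"ovd":{"be":{"cg":55,"e":68,"ea":40,"fo":36,"o":61},"q":[63],"tb":70},"zi":33}
After op 8 (replace /ovd/be/fo 43): {"mff":55,"ovd":{"be":{"cg":55,"e":68,"ea":40,"fo":43,"o":61},"q":[63],"tb":70},"zi":33}
After op 9 (add /ovd/q/0 7): {"mff":55,"ovd":{"be":{"cg":55,"e":68,"ea":40,"fo":43,"o":61},"q":[7,63],"tb":70},"zi":33}
After op 10 (replace /ovd/q/1 10): {"mff":55,"ovd":{"be":{"cg":55,"e":68,"ea":40,"fo":43,"o":61},"q":[7,10],"tb":70},"zi":33}

Answer: {"mff":55,"ovd":{"be":{"cg":55,"e":68,"ea":40,"fo":43,"o":61},"q":[7,10],"tb":70},"zi":33}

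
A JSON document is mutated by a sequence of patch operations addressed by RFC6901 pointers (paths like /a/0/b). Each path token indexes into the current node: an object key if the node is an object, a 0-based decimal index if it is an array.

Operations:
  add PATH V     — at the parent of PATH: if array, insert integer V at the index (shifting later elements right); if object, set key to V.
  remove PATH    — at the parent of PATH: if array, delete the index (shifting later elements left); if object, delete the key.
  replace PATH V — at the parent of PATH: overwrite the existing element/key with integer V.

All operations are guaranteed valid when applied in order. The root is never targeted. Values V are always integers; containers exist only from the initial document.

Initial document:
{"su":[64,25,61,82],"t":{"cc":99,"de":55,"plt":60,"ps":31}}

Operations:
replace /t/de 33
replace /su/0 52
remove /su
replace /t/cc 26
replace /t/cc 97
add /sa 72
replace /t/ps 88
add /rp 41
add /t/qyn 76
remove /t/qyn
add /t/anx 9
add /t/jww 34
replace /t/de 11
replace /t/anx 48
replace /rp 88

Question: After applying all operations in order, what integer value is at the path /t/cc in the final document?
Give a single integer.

After op 1 (replace /t/de 33): {"su":[64,25,61,82],"t":{"cc":99,"de":33,"plt":60,"ps":31}}
After op 2 (replace /su/0 52): {"su":[52,25,61,82],"t":{"cc":99,"de":33,"plt":60,"ps":31}}
After op 3 (remove /su): {"t":{"cc":99,"de":33,"plt":60,"ps":31}}
After op 4 (replace /t/cc 26): {"t":{"cc":26,"de":33,"plt":60,"ps":31}}
After op 5 (replace /t/cc 97): {"t":{"cc":97,"de":33,"plt":60,"ps":31}}
After op 6 (add /sa 72): {"sa":72,"t":{"cc":97,"de":33,"plt":60,"ps":31}}
After op 7 (replace /t/ps 88): {"sa":72,"t":{"cc":97,"de":33,"plt":60,"ps":88}}
After op 8 (add /rp 41): {"rp":41,"sa":72,"t":{"cc":97,"de":33,"plt":60,"ps":88}}
After op 9 (add /t/qyn 76): {"rp":41,"sa":72,"t":{"cc":97,"de":33,"plt":60,"ps":88,"qyn":76}}
After op 10 (remove /t/qyn): {"rp":41,"sa":72,"t":{"cc":97,"de":33,"plt":60,"ps":88}}
After op 11 (add /t/anx 9): {"rp":41,"sa":72,"t":{"anx":9,"cc":97,"de":33,"plt":60,"ps":88}}
After op 12 (add /t/jww 34): {"rp":41,"sa":72,"t":{"anx":9,"cc":97,"de":33,"jww":34,"plt":60,"ps":88}}
After op 13 (replace /t/de 11): {"rp":41,"sa":72,"t":{"anx":9,"cc":97,"de":11,"jww":34,"plt":60,"ps":88}}
After op 14 (replace /t/anx 48): {"rp":41,"sa":72,"t":{"anx":48,"cc":97,"de":11,"jww":34,"plt":60,"ps":88}}
After op 15 (replace /rp 88): {"rp":88,"sa":72,"t":{"anx":48,"cc":97,"de":11,"jww":34,"plt":60,"ps":88}}
Value at /t/cc: 97

Answer: 97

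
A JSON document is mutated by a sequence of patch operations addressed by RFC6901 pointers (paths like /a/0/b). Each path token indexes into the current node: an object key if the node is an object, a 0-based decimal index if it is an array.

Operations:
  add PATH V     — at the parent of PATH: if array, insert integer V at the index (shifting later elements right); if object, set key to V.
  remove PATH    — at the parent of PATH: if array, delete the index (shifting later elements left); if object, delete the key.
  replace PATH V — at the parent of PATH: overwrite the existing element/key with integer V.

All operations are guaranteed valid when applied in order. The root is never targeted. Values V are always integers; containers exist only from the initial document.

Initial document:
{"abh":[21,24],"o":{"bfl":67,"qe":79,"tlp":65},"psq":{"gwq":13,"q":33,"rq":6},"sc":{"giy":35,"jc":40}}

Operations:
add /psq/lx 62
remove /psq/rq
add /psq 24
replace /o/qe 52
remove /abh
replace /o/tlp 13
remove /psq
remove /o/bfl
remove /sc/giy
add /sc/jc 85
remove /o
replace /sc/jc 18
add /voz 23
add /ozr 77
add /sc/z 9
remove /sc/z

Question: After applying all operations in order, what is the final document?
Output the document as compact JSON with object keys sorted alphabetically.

After op 1 (add /psq/lx 62): {"abh":[21,24],"o":{"bfl":67,"qe":79,"tlp":65},"psq":{"gwq":13,"lx":62,"q":33,"rq":6},"sc":{"giy":35,"jc":40}}
After op 2 (remove /psq/rq): {"abh":[21,24],"o":{"bfl":67,"qe":79,"tlp":65},"psq":{"gwq":13,"lx":62,"q":33},"sc":{"giy":35,"jc":40}}
After op 3 (add /psq 24): {"abh":[21,24],"o":{"bfl":67,"qe":79,"tlp":65},"psq":24,"sc":{"giy":35,"jc":40}}
After op 4 (replace /o/qe 52): {"abh":[21,24],"o":{"bfl":67,"qe":52,"tlp":65},"psq":24,"sc":{"giy":35,"jc":40}}
After op 5 (remove /abh): {"o":{"bfl":67,"qe":52,"tlp":65},"psq":24,"sc":{"giy":35,"jc":40}}
After op 6 (replace /o/tlp 13): {"o":{"bfl":67,"qe":52,"tlp":13},"psq":24,"sc":{"giy":35,"jc":40}}
After op 7 (remove /psq): {"o":{"bfl":67,"qe":52,"tlp":13},"sc":{"giy":35,"jc":40}}
After op 8 (remove /o/bfl): {"o":{"qe":52,"tlp":13},"sc":{"giy":35,"jc":40}}
After op 9 (remove /sc/giy): {"o":{"qe":52,"tlp":13},"sc":{"jc":40}}
After op 10 (add /sc/jc 85): {"o":{"qe":52,"tlp":13},"sc":{"jc":85}}
After op 11 (remove /o): {"sc":{"jc":85}}
After op 12 (replace /sc/jc 18): {"sc":{"jc":18}}
After op 13 (add /voz 23): {"sc":{"jc":18},"voz":23}
After op 14 (add /ozr 77): {"ozr":77,"sc":{"jc":18},"voz":23}
After op 15 (add /sc/z 9): {"ozr":77,"sc":{"jc":18,"z":9},"voz":23}
After op 16 (remove /sc/z): {"ozr":77,"sc":{"jc":18},"voz":23}

Answer: {"ozr":77,"sc":{"jc":18},"voz":23}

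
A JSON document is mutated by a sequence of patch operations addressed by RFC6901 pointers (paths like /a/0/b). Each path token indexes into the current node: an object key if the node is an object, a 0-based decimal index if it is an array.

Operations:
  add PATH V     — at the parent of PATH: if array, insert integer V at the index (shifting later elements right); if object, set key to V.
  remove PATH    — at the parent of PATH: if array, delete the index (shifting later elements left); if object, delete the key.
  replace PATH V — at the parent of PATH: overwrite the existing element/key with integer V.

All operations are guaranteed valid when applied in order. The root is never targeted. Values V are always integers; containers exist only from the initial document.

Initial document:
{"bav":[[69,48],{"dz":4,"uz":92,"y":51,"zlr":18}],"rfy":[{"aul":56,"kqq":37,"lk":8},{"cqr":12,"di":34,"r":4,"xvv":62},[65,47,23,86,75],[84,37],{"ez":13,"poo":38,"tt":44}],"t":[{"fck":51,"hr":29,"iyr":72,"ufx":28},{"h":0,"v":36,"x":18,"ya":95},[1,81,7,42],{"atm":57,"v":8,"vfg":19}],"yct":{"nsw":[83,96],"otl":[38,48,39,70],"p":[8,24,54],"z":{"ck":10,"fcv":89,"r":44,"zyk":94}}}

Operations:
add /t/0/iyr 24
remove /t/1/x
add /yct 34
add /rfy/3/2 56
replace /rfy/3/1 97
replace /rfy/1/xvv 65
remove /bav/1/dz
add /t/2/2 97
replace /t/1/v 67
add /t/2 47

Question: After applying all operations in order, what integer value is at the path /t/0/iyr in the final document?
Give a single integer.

After op 1 (add /t/0/iyr 24): {"bav":[[69,48],{"dz":4,"uz":92,"y":51,"zlr":18}],"rfy":[{"aul":56,"kqq":37,"lk":8},{"cqr":12,"di":34,"r":4,"xvv":62},[65,47,23,86,75],[84,37],{"ez":13,"poo":38,"tt":44}],"t":[{"fck":51,"hr":29,"iyr":24,"ufx":28},{"h":0,"v":36,"x":18,"ya":95},[1,81,7,42],{"atm":57,"v":8,"vfg":19}],"yct":{"nsw":[83,96],"otl":[38,48,39,70],"p":[8,24,54],"z":{"ck":10,"fcv":89,"r":44,"zyk":94}}}
After op 2 (remove /t/1/x): {"bav":[[69,48],{"dz":4,"uz":92,"y":51,"zlr":18}],"rfy":[{"aul":56,"kqq":37,"lk":8},{"cqr":12,"di":34,"r":4,"xvv":62},[65,47,23,86,75],[84,37],{"ez":13,"poo":38,"tt":44}],"t":[{"fck":51,"hr":29,"iyr":24,"ufx":28},{"h":0,"v":36,"ya":95},[1,81,7,42],{"atm":57,"v":8,"vfg":19}],"yct":{"nsw":[83,96],"otl":[38,48,39,70],"p":[8,24,54],"z":{"ck":10,"fcv":89,"r":44,"zyk":94}}}
After op 3 (add /yct 34): {"bav":[[69,48],{"dz":4,"uz":92,"y":51,"zlr":18}],"rfy":[{"aul":56,"kqq":37,"lk":8},{"cqr":12,"di":34,"r":4,"xvv":62},[65,47,23,86,75],[84,37],{"ez":13,"poo":38,"tt":44}],"t":[{"fck":51,"hr":29,"iyr":24,"ufx":28},{"h":0,"v":36,"ya":95},[1,81,7,42],{"atm":57,"v":8,"vfg":19}],"yct":34}
After op 4 (add /rfy/3/2 56): {"bav":[[69,48],{"dz":4,"uz":92,"y":51,"zlr":18}],"rfy":[{"aul":56,"kqq":37,"lk":8},{"cqr":12,"di":34,"r":4,"xvv":62},[65,47,23,86,75],[84,37,56],{"ez":13,"poo":38,"tt":44}],"t":[{"fck":51,"hr":29,"iyr":24,"ufx":28},{"h":0,"v":36,"ya":95},[1,81,7,42],{"atm":57,"v":8,"vfg":19}],"yct":34}
After op 5 (replace /rfy/3/1 97): {"bav":[[69,48],{"dz":4,"uz":92,"y":51,"zlr":18}],"rfy":[{"aul":56,"kqq":37,"lk":8},{"cqr":12,"di":34,"r":4,"xvv":62},[65,47,23,86,75],[84,97,56],{"ez":13,"poo":38,"tt":44}],"t":[{"fck":51,"hr":29,"iyr":24,"ufx":28},{"h":0,"v":36,"ya":95},[1,81,7,42],{"atm":57,"v":8,"vfg":19}],"yct":34}
After op 6 (replace /rfy/1/xvv 65): {"bav":[[69,48],{"dz":4,"uz":92,"y":51,"zlr":18}],"rfy":[{"aul":56,"kqq":37,"lk":8},{"cqr":12,"di":34,"r":4,"xvv":65},[65,47,23,86,75],[84,97,56],{"ez":13,"poo":38,"tt":44}],"t":[{"fck":51,"hr":29,"iyr":24,"ufx":28},{"h":0,"v":36,"ya":95},[1,81,7,42],{"atm":57,"v":8,"vfg":19}],"yct":34}
After op 7 (remove /bav/1/dz): {"bav":[[69,48],{"uz":92,"y":51,"zlr":18}],"rfy":[{"aul":56,"kqq":37,"lk":8},{"cqr":12,"di":34,"r":4,"xvv":65},[65,47,23,86,75],[84,97,56],{"ez":13,"poo":38,"tt":44}],"t":[{"fck":51,"hr":29,"iyr":24,"ufx":28},{"h":0,"v":36,"ya":95},[1,81,7,42],{"atm":57,"v":8,"vfg":19}],"yct":34}
After op 8 (add /t/2/2 97): {"bav":[[69,48],{"uz":92,"y":51,"zlr":18}],"rfy":[{"aul":56,"kqq":37,"lk":8},{"cqr":12,"di":34,"r":4,"xvv":65},[65,47,23,86,75],[84,97,56],{"ez":13,"poo":38,"tt":44}],"t":[{"fck":51,"hr":29,"iyr":24,"ufx":28},{"h":0,"v":36,"ya":95},[1,81,97,7,42],{"atm":57,"v":8,"vfg":19}],"yct":34}
After op 9 (replace /t/1/v 67): {"bav":[[69,48],{"uz":92,"y":51,"zlr":18}],"rfy":[{"aul":56,"kqq":37,"lk":8},{"cqr":12,"di":34,"r":4,"xvv":65},[65,47,23,86,75],[84,97,56],{"ez":13,"poo":38,"tt":44}],"t":[{"fck":51,"hr":29,"iyr":24,"ufx":28},{"h":0,"v":67,"ya":95},[1,81,97,7,42],{"atm":57,"v":8,"vfg":19}],"yct":34}
After op 10 (add /t/2 47): {"bav":[[69,48],{"uz":92,"y":51,"zlr":18}],"rfy":[{"aul":56,"kqq":37,"lk":8},{"cqr":12,"di":34,"r":4,"xvv":65},[65,47,23,86,75],[84,97,56],{"ez":13,"poo":38,"tt":44}],"t":[{"fck":51,"hr":29,"iyr":24,"ufx":28},{"h":0,"v":67,"ya":95},47,[1,81,97,7,42],{"atm":57,"v":8,"vfg":19}],"yct":34}
Value at /t/0/iyr: 24

Answer: 24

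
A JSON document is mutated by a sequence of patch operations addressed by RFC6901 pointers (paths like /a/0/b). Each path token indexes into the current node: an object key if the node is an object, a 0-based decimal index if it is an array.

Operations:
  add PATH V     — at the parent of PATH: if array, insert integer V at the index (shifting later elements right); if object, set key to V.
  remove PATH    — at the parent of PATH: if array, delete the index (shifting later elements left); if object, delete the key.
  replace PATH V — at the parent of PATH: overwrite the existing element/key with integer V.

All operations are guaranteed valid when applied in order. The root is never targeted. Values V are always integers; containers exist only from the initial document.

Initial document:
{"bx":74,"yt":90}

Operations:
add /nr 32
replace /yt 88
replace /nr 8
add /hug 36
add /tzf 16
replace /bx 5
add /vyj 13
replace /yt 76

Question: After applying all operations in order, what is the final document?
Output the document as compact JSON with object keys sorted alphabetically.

Answer: {"bx":5,"hug":36,"nr":8,"tzf":16,"vyj":13,"yt":76}

Derivation:
After op 1 (add /nr 32): {"bx":74,"nr":32,"yt":90}
After op 2 (replace /yt 88): {"bx":74,"nr":32,"yt":88}
After op 3 (replace /nr 8): {"bx":74,"nr":8,"yt":88}
After op 4 (add /hug 36): {"bx":74,"hug":36,"nr":8,"yt":88}
After op 5 (add /tzf 16): {"bx":74,"hug":36,"nr":8,"tzf":16,"yt":88}
After op 6 (replace /bx 5): {"bx":5,"hug":36,"nr":8,"tzf":16,"yt":88}
After op 7 (add /vyj 13): {"bx":5,"hug":36,"nr":8,"tzf":16,"vyj":13,"yt":88}
After op 8 (replace /yt 76): {"bx":5,"hug":36,"nr":8,"tzf":16,"vyj":13,"yt":76}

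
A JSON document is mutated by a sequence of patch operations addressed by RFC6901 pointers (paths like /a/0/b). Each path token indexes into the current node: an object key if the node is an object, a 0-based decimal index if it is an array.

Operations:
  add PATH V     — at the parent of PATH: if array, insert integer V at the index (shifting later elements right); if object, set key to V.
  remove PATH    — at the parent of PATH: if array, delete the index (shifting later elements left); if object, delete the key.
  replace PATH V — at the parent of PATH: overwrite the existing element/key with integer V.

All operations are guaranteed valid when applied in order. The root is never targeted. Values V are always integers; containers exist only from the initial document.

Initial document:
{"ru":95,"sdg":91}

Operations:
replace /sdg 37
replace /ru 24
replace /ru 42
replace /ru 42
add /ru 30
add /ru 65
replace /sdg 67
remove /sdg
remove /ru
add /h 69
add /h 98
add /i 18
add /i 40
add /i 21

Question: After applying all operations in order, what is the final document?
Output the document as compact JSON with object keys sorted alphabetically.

After op 1 (replace /sdg 37): {"ru":95,"sdg":37}
After op 2 (replace /ru 24): {"ru":24,"sdg":37}
After op 3 (replace /ru 42): {"ru":42,"sdg":37}
After op 4 (replace /ru 42): {"ru":42,"sdg":37}
After op 5 (add /ru 30): {"ru":30,"sdg":37}
After op 6 (add /ru 65): {"ru":65,"sdg":37}
After op 7 (replace /sdg 67): {"ru":65,"sdg":67}
After op 8 (remove /sdg): {"ru":65}
After op 9 (remove /ru): {}
After op 10 (add /h 69): {"h":69}
After op 11 (add /h 98): {"h":98}
After op 12 (add /i 18): {"h":98,"i":18}
After op 13 (add /i 40): {"h":98,"i":40}
After op 14 (add /i 21): {"h":98,"i":21}

Answer: {"h":98,"i":21}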